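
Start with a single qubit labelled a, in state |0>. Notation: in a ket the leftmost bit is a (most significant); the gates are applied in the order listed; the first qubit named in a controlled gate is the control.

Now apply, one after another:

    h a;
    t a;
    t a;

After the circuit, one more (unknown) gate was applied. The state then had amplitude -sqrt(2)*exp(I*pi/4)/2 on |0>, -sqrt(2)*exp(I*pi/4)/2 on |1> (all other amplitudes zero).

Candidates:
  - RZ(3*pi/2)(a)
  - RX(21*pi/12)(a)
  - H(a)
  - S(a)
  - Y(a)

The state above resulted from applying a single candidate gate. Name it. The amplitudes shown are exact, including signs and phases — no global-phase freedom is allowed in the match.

The unique candidate consistent with the amplitudes is RZ(3*pi/2)(a).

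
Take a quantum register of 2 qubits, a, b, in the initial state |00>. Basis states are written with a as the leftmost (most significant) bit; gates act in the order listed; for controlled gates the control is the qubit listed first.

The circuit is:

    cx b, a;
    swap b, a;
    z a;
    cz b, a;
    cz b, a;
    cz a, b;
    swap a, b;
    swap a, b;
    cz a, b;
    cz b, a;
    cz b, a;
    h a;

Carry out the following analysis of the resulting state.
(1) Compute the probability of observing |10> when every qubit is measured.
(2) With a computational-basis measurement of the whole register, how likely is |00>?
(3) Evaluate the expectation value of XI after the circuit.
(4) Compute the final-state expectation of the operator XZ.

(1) Outcome |10> occurs with probability 1/2. Key observation: steps 4-11 multiply out to the identity, so the circuit reduces to the remaining gates.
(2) Outcome |00> occurs with probability 1/2.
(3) In the final state, XI has expectation 1.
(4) The expectation value of XZ is 1.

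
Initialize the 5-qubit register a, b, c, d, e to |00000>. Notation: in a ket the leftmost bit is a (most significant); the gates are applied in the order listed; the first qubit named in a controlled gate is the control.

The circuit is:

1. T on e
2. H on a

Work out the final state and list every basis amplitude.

The final amplitudes are sqrt(2)/2 on |00000>, sqrt(2)/2 on |10000>, and 0 on every other basis state.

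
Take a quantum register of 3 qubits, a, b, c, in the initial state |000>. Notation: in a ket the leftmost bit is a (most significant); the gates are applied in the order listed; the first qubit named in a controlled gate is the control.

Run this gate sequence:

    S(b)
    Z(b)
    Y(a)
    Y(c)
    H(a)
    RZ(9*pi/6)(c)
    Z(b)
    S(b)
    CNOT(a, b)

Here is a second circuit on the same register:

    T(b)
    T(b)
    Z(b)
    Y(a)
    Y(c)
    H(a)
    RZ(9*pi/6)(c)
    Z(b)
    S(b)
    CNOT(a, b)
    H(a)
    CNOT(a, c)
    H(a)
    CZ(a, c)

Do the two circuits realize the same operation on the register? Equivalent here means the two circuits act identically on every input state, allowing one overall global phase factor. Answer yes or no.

No, they are not equivalent — no single phase factor reconciles the two unitaries.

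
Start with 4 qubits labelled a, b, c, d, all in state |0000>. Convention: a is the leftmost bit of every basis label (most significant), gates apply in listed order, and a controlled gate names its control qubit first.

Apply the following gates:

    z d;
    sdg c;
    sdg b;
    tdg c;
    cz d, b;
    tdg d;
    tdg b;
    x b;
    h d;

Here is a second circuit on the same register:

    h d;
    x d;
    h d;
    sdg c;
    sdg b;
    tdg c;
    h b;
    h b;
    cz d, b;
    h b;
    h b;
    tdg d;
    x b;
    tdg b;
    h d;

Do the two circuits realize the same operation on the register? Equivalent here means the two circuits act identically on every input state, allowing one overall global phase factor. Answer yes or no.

No — the two circuits implement different unitaries, even allowing a global phase.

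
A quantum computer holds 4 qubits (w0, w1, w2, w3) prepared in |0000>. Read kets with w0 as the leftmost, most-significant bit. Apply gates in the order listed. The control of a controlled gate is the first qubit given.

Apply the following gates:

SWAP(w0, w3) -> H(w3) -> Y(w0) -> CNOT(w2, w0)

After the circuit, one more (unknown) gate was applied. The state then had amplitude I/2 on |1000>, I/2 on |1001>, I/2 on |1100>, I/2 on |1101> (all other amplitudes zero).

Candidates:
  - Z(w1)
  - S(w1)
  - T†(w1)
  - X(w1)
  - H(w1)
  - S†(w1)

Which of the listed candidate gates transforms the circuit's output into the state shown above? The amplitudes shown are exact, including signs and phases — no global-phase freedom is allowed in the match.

It was H(w1) that produced the state shown.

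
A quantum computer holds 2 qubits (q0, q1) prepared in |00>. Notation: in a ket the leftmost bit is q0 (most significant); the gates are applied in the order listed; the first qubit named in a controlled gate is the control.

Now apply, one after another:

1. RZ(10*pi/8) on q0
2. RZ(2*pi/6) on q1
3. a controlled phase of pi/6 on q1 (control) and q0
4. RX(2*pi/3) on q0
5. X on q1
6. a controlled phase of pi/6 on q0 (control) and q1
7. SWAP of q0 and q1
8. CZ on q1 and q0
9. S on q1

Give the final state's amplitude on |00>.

|00> carries amplitude 0 in the final state.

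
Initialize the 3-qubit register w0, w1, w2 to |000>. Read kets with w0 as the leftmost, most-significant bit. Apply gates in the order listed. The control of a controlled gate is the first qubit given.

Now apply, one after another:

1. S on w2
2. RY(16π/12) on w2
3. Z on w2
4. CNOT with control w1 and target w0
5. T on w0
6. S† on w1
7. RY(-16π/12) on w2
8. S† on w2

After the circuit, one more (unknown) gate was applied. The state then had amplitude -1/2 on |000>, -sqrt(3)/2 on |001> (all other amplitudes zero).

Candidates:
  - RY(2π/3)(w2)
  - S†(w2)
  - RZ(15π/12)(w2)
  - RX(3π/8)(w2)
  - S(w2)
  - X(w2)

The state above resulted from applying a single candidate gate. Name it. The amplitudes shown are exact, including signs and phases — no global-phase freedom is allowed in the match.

It was S†(w2) that produced the state shown.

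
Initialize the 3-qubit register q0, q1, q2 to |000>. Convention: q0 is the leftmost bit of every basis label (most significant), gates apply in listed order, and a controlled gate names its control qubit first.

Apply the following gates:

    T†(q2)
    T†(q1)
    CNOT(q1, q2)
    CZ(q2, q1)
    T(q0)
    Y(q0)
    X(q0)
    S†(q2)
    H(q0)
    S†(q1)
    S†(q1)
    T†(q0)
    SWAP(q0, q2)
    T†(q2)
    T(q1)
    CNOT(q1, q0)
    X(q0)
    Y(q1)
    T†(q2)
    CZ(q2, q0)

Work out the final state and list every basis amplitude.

The resulting statevector has amplitude -sqrt(2)/2 on |110>, -sqrt(2)*exp(I*pi/4)/2 on |111>, and 0 on every other basis state.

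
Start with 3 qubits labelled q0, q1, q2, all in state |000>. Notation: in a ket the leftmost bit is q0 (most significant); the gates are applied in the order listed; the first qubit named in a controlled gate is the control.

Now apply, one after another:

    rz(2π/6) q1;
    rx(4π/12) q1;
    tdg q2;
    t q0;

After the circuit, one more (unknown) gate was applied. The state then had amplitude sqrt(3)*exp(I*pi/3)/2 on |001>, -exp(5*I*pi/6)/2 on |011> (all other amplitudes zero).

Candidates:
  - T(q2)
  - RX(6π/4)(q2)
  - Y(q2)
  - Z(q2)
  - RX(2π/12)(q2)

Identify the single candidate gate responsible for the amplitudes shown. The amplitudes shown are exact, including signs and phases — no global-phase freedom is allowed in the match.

The unique candidate consistent with the amplitudes is Y(q2).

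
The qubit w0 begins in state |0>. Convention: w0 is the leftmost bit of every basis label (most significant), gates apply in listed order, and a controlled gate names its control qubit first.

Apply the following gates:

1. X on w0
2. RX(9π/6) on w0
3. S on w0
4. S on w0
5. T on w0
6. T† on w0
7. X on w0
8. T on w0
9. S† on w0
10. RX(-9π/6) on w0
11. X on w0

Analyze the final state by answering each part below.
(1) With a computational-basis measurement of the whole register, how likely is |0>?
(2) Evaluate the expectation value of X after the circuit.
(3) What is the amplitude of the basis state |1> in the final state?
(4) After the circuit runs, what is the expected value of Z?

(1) Outcome |0> occurs with probability sqrt(2)/4 + 1/2.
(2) The expectation value of X is -sqrt(2)/2.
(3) The final state's coefficient on |1> equals -1/2 - exp(3*I*pi/4)/2.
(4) In the final state, Z has expectation sqrt(2)/2.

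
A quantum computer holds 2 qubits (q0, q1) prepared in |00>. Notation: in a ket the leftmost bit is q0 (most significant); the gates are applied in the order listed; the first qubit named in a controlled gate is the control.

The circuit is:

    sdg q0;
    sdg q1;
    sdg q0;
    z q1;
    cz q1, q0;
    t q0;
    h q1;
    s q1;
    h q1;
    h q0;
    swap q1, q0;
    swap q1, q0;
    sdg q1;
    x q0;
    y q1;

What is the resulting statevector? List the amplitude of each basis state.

The resulting statevector has amplitude sqrt(2)*(-1 + I)/4 on |00>, sqrt(2)*(-1 + I)/4 on |01>, sqrt(2)*(-1 + I)/4 on |10>, sqrt(2)*(-1 + I)/4 on |11>.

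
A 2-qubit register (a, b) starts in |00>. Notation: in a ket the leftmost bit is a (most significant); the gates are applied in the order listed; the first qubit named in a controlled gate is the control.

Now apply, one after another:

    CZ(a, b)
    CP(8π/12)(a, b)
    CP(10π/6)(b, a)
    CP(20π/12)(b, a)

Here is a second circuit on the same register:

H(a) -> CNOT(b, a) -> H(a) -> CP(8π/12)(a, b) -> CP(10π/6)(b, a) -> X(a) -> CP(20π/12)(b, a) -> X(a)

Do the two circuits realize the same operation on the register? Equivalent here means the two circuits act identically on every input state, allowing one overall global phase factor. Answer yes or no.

No — the two circuits implement different unitaries, even allowing a global phase.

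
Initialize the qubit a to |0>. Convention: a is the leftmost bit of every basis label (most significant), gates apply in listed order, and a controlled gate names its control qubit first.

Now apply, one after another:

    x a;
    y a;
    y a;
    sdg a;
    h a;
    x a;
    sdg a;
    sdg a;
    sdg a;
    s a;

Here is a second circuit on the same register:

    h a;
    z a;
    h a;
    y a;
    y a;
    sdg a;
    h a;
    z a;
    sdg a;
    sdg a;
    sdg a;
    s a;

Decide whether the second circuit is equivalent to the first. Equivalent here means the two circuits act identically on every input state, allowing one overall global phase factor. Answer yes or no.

No: there is an input state on which the two circuits produce genuinely different outputs (not merely differing by a phase).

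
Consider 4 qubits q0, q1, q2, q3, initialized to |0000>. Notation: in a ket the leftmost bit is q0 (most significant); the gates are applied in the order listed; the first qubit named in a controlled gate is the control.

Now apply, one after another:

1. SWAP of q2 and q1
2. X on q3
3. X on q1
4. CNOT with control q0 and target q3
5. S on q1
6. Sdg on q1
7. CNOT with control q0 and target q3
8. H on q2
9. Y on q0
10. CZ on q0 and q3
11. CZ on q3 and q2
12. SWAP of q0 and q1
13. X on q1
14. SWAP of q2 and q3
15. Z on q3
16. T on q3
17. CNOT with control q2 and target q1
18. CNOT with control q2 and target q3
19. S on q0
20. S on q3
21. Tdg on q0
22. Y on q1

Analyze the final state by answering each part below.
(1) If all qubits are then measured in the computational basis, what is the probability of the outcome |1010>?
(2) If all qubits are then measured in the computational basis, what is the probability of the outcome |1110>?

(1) The probability of measuring |1010> is 1/2. Key observation: the block from step 4 through step 7 cancels to the identity and can be dropped.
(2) Outcome |1110> occurs with probability 0.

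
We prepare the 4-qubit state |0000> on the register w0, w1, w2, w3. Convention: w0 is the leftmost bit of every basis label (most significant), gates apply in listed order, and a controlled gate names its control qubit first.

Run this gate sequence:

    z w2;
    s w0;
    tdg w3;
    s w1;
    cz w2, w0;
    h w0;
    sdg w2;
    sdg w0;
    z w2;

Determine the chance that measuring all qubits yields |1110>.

Outcome |1110> occurs with probability 0.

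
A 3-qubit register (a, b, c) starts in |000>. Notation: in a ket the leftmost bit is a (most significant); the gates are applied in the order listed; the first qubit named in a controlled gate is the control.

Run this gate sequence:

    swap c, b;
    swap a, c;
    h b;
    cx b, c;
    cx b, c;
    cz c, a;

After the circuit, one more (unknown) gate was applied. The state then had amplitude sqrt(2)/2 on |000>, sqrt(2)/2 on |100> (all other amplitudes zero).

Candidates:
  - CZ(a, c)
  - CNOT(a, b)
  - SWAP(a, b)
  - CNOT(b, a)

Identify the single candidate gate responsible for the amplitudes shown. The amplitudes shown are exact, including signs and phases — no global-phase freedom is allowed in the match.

It was SWAP(a, b) that produced the state shown. Key observation: gates 4-5 undo each other exactly, leaving only the rest of the circuit to track.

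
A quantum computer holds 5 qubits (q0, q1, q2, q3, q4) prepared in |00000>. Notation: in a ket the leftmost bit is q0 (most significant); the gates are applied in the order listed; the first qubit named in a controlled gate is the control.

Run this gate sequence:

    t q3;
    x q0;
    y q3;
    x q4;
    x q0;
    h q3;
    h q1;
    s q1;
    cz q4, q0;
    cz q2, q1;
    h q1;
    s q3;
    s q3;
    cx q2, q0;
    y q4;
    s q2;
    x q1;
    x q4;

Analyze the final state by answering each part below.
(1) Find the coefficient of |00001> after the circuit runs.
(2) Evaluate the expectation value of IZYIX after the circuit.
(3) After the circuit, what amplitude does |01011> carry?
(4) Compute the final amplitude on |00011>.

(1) |00001> carries amplitude sqrt(2)*(1 - I)/4 in the final state.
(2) The expectation value of IZYIX is 0.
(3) The amplitude on |01011> is sqrt(2)*(1 + I)/4.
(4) The final state's coefficient on |00011> equals sqrt(2)*(1 - I)/4.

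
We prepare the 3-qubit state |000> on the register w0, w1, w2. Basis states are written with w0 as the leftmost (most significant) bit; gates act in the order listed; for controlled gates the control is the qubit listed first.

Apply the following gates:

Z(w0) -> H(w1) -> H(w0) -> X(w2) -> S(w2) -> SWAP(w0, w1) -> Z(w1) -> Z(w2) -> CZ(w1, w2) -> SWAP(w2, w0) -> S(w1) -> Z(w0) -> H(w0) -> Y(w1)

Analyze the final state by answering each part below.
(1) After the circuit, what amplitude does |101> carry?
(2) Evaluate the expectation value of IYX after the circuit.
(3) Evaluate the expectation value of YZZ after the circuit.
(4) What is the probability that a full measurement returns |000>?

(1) The final state's coefficient on |101> equals -sqrt(2)*I/4.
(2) In the final state, IYX has expectation 1.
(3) The observable YZZ averages to 0.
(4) Outcome |000> occurs with probability 1/8.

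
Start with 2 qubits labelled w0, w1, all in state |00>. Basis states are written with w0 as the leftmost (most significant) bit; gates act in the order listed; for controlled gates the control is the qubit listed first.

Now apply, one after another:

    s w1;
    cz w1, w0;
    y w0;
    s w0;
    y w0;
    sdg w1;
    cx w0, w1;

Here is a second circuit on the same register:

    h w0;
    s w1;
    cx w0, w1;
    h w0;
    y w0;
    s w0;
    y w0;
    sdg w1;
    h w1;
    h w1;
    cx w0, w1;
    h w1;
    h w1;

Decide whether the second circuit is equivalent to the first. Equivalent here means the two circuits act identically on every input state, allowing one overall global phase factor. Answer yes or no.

No: there is an input state on which the two circuits produce genuinely different outputs (not merely differing by a phase).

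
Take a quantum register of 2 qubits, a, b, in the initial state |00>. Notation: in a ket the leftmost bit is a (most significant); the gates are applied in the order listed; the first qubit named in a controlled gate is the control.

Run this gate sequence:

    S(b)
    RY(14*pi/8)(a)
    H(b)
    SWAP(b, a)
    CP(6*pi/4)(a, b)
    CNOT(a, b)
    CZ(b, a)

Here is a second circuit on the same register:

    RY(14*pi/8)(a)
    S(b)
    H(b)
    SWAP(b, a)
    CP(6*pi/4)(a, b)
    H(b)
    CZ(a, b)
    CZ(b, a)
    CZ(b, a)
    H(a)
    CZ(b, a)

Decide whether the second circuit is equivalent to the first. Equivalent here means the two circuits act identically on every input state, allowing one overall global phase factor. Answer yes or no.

No, they are not equivalent — no single phase factor reconciles the two unitaries.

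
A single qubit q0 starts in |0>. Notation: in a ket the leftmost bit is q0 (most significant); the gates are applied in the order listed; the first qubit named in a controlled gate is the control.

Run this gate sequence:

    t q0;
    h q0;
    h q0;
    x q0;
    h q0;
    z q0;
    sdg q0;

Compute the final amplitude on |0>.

The final state's coefficient on |0> equals sqrt(2)/2.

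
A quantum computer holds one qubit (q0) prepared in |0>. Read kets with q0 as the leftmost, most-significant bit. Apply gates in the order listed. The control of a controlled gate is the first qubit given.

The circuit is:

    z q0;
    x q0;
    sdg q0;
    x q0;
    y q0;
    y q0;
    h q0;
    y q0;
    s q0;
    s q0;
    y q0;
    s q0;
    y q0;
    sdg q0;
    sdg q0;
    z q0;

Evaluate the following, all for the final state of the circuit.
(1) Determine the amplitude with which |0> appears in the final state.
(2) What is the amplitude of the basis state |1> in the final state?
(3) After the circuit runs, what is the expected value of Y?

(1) |0> carries amplitude -sqrt(2)*I/2 in the final state.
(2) The final state's coefficient on |1> equals -sqrt(2)/2.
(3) In the final state, Y has expectation -1.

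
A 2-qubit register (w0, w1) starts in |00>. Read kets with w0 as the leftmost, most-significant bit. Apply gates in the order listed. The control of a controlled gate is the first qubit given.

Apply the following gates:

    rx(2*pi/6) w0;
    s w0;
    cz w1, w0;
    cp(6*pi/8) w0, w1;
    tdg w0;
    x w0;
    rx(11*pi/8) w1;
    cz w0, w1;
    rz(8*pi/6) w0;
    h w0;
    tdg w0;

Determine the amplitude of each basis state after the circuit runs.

The resulting statevector has amplitude -sqrt(6)*exp(2*I*pi/3)*cos(5*pi/16)/4 - sqrt(2)*exp(-11*I*pi/12)*cos(5*pi/16)/4 on |00>, sqrt(6)*I*exp(2*I*pi/3)*sin(5*pi/16)/4 - sqrt(2)*I*exp(-11*I*pi/12)*sin(5*pi/16)/4 on |01>, -sqrt(2)*exp(5*I*pi/6)*cos(5*pi/16)/4 + sqrt(6)*exp(5*I*pi/12)*cos(5*pi/16)/4 on |10>, -sqrt(6)*I*exp(5*I*pi/12)*sin(5*pi/16)/4 - sqrt(2)*I*exp(5*I*pi/6)*sin(5*pi/16)/4 on |11>.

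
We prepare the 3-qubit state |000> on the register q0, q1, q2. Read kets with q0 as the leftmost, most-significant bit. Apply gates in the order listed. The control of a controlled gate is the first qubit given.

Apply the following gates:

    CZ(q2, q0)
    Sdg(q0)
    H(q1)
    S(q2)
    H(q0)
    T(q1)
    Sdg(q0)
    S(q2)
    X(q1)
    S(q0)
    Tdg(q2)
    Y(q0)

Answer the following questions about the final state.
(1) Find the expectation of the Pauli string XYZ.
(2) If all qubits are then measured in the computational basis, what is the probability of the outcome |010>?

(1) The observable XYZ averages to sqrt(2)/2.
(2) Outcome |010> occurs with probability 1/4.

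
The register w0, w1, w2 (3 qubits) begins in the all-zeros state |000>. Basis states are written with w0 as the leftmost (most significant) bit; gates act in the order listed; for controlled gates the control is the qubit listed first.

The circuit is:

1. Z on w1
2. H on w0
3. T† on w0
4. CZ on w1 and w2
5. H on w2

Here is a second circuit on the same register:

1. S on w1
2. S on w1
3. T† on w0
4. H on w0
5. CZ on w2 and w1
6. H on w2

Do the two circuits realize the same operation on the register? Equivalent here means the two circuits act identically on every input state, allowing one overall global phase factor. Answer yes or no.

No, they are not equivalent — no single phase factor reconciles the two unitaries.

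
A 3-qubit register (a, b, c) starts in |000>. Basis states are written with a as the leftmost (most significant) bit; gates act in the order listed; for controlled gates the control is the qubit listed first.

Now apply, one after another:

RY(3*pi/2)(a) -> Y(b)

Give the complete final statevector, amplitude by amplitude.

The resulting statevector has amplitude -sqrt(2)*I/2 on |010>, sqrt(2)*I/2 on |110>, and 0 on every other basis state.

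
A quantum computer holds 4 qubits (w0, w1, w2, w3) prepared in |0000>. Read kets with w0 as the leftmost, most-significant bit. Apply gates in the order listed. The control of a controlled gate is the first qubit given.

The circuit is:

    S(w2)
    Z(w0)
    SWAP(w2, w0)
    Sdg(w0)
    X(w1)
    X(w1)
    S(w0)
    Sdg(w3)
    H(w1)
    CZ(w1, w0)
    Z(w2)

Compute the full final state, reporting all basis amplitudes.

The resulting statevector has amplitude sqrt(2)/2 on |0000>, sqrt(2)/2 on |0100>, and 0 on every other basis state. Key observation: steps 4-7 multiply out to the identity, so the circuit reduces to the remaining gates.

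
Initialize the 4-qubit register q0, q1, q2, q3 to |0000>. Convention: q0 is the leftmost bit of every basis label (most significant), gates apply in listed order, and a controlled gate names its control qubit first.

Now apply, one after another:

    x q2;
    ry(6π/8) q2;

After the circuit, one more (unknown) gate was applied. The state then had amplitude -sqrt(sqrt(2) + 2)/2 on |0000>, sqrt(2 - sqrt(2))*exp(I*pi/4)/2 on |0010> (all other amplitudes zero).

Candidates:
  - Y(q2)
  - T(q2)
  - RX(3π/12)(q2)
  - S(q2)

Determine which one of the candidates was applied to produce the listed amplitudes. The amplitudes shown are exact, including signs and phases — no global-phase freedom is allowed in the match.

The applied gate was T(q2).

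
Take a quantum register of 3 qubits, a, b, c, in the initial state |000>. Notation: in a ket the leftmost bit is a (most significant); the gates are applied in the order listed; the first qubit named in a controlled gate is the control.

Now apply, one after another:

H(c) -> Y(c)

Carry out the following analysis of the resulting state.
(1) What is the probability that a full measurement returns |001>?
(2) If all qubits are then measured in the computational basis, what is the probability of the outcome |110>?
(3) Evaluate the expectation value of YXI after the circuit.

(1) A full measurement returns |001> with probability 1/2.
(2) The probability of measuring |110> is 0.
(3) The expectation value of YXI is 0.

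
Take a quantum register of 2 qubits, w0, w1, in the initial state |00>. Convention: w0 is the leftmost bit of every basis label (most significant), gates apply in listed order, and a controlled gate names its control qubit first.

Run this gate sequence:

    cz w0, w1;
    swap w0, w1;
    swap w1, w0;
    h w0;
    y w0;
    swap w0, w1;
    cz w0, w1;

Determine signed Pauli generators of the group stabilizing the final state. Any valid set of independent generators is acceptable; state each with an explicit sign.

The final state is stabilized by the group generated by -IX, +ZI; other independent generating sets are equally valid.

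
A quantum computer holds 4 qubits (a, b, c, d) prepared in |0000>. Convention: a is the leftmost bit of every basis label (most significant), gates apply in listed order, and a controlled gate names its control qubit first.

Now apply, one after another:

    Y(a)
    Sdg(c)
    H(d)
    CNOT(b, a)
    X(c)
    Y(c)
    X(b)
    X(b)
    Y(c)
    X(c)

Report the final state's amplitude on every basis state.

The resulting statevector has amplitude sqrt(2)*I/2 on |1000>, sqrt(2)*I/2 on |1001>, and 0 on every other basis state. Key observation: steps 5-10 multiply out to the identity, so the circuit reduces to the remaining gates.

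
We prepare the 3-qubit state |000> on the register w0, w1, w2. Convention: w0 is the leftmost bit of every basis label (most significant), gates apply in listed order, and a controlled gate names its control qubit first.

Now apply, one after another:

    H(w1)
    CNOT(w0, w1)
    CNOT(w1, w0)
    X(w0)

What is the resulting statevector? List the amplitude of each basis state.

The resulting statevector has amplitude sqrt(2)/2 on |010>, sqrt(2)/2 on |100>, and 0 on every other basis state.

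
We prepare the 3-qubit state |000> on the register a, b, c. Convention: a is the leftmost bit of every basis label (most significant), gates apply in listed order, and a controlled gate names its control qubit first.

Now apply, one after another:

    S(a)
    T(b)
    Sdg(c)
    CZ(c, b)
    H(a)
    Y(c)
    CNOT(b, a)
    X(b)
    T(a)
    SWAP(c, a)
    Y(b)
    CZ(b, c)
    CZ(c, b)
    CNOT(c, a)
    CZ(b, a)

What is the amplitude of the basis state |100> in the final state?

The amplitude on |100> is sqrt(2)/2.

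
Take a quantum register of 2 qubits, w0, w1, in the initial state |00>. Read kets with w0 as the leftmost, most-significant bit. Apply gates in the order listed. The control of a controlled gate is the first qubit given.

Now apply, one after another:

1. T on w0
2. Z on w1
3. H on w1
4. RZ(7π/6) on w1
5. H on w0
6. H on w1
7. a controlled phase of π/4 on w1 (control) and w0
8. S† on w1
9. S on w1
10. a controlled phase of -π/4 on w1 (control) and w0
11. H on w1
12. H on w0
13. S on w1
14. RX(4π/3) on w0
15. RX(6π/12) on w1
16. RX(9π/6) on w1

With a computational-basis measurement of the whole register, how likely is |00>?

A full measurement returns |00> with probability 1/8. Key observation: steps 5-12 multiply out to the identity, so the circuit reduces to the remaining gates.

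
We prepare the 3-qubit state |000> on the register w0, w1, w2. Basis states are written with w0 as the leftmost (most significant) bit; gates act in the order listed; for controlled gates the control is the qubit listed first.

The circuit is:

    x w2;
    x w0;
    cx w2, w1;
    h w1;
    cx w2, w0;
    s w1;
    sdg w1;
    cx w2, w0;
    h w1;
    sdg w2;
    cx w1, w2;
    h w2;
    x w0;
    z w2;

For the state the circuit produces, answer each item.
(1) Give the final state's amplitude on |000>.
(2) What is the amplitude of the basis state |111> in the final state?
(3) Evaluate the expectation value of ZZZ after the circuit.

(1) The final state's coefficient on |000> equals 0. Key observation: the block from step 4 through step 9 cancels to the identity and can be dropped.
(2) The final state's coefficient on |111> equals 0.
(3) In the final state, ZZZ has expectation 0.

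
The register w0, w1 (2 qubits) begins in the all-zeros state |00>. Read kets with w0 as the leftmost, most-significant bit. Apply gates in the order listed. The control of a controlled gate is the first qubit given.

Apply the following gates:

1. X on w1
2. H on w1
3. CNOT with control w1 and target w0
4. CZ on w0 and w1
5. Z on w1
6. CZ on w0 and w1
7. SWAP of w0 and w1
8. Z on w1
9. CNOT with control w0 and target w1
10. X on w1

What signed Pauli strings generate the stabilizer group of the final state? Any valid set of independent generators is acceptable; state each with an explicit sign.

The final state is stabilized by the group generated by -XI, -IZ; other independent generating sets are equally valid.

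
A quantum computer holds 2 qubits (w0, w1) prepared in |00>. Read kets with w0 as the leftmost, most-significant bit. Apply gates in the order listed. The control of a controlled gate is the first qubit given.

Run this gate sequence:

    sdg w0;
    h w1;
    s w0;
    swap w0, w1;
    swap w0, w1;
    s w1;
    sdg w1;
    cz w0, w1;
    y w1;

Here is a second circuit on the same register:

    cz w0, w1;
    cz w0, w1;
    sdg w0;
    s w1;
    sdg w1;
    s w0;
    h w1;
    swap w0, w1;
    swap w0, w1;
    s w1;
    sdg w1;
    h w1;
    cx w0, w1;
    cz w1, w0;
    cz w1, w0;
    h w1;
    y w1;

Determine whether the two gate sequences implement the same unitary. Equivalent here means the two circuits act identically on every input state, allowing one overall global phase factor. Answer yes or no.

Yes — the two circuits implement the same unitary up to a global phase.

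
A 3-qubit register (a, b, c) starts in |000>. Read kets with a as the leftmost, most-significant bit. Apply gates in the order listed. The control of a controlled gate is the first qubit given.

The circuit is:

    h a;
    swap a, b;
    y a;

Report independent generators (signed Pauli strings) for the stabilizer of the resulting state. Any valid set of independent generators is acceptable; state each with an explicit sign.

One valid set of independent stabilizer generators is +IXI, -ZII, +IIZ (any independent generating set of the same group is equally correct).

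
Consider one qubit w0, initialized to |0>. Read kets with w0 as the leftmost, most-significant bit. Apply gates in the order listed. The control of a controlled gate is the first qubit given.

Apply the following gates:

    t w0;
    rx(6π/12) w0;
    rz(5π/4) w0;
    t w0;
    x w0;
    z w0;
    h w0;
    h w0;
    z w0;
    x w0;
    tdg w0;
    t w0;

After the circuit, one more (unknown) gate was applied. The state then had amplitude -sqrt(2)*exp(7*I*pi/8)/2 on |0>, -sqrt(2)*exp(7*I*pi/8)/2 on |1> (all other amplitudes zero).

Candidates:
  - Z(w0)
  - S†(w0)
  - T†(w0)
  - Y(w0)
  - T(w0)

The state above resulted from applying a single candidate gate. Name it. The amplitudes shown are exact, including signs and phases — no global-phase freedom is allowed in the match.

The unique candidate consistent with the amplitudes is Y(w0). Key observation: the block from step 4 through step 11 cancels to the identity and can be dropped.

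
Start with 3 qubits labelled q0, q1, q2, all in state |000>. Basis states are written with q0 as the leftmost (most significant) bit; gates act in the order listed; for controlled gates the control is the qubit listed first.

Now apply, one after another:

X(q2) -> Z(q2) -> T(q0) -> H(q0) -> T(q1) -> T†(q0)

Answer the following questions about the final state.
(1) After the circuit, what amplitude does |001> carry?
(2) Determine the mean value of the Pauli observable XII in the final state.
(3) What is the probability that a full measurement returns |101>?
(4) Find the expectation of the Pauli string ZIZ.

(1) The amplitude on |001> is -sqrt(2)/2.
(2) The expectation value of XII is sqrt(2)/2.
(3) Outcome |101> occurs with probability 1/2.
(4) The observable ZIZ averages to 0.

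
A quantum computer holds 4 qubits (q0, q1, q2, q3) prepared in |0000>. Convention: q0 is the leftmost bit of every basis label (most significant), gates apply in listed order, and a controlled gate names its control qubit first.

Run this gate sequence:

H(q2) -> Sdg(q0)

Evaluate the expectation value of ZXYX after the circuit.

The observable ZXYX averages to 0.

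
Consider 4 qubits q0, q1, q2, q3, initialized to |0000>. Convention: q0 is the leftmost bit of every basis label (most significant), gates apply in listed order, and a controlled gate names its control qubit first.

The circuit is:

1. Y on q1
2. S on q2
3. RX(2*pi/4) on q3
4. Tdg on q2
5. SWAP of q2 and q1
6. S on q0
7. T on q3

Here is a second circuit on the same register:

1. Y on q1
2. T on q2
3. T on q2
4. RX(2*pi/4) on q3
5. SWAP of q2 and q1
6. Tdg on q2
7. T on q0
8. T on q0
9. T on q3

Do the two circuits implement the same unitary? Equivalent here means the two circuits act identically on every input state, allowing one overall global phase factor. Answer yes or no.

No: there is an input state on which the two circuits produce genuinely different outputs (not merely differing by a phase).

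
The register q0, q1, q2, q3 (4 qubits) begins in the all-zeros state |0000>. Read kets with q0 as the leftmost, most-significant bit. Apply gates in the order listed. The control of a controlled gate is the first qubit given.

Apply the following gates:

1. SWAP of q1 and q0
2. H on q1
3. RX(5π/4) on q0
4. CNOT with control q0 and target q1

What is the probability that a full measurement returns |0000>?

Outcome |0000> occurs with probability 1/4 - sqrt(2)/8.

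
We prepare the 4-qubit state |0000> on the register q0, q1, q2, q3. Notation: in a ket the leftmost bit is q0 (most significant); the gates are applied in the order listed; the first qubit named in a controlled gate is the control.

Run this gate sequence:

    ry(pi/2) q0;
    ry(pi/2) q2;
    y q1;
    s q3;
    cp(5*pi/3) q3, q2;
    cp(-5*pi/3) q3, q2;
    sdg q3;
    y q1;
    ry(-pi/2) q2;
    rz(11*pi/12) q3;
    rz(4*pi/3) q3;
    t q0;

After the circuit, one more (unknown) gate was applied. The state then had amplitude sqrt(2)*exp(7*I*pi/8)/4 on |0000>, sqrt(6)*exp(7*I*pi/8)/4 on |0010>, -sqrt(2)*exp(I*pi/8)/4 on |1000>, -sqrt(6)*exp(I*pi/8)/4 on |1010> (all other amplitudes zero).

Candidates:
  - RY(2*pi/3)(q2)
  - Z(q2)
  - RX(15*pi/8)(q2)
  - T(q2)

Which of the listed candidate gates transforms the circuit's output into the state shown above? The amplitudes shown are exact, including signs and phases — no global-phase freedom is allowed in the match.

The applied gate was RY(2*pi/3)(q2). Key observation: the block from step 2 through step 9 cancels to the identity and can be dropped.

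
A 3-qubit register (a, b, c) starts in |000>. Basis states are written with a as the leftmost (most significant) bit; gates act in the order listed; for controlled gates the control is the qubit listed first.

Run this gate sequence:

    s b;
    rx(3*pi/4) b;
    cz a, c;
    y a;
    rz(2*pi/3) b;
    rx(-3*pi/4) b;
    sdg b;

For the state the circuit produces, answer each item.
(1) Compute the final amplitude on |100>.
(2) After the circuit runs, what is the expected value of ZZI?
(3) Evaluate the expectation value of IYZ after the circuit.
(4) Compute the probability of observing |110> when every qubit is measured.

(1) |100> carries amplitude (-2*I + sqrt(2)*I + (sqrt(2) + 2)*exp(I*pi/6))*exp(2*I*pi/3)/4 in the final state.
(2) The observable ZZI averages to -1/4.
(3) In the final state, IYZ has expectation -sqrt(6)/4.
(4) The probability of measuring |110> is 3/8.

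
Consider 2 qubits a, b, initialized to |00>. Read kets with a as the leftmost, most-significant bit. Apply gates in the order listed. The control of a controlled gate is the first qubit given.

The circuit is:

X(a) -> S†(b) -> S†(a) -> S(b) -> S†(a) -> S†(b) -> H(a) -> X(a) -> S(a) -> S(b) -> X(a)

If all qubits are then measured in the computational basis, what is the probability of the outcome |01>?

Outcome |01> occurs with probability 0.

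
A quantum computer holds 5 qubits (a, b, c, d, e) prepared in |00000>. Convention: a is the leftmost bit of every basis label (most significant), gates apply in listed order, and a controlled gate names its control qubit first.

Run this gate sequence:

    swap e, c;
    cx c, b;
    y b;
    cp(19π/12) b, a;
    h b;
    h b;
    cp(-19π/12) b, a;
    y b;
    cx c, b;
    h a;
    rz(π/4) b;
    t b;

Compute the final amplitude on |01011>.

The final state's coefficient on |01011> equals 0. Key observation: the block from step 2 through step 9 cancels to the identity and can be dropped.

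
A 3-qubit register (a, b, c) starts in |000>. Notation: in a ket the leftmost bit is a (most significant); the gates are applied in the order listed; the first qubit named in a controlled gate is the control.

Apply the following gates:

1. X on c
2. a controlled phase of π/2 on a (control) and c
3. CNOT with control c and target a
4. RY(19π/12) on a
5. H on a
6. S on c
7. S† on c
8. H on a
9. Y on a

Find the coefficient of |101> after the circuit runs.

The final state's coefficient on |101> equals -I*sqrt(3*sqrt(2) + 6)/4 + I*sqrt(2 - sqrt(2))/4. Key observation: the block from step 5 through step 8 cancels to the identity and can be dropped.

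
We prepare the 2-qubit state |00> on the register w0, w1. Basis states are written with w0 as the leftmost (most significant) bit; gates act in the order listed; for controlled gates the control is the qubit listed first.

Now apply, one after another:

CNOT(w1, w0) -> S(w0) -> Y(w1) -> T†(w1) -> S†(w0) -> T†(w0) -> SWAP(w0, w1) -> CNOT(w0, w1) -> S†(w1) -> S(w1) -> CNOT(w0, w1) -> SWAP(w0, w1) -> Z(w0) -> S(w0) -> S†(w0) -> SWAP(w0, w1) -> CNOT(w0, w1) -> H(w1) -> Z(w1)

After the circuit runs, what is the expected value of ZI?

The observable ZI averages to -1. Key observation: steps 7-12 multiply out to the identity, so the circuit reduces to the remaining gates.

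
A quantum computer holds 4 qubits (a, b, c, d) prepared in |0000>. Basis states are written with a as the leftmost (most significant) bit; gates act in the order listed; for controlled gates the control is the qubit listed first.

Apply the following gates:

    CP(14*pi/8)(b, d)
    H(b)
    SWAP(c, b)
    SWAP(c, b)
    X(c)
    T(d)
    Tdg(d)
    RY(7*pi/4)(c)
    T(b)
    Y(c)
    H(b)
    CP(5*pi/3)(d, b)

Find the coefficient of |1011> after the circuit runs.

The amplitude on |1011> is 0.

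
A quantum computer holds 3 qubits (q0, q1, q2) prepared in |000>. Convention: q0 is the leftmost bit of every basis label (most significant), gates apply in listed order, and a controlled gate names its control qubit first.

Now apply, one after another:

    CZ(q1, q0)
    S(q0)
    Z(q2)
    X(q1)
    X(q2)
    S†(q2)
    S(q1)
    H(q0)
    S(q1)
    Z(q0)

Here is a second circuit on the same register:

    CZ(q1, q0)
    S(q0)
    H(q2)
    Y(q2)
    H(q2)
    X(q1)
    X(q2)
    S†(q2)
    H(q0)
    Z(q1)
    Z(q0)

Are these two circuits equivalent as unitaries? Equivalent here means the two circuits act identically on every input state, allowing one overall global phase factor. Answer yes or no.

No, they are not equivalent — no single phase factor reconciles the two unitaries.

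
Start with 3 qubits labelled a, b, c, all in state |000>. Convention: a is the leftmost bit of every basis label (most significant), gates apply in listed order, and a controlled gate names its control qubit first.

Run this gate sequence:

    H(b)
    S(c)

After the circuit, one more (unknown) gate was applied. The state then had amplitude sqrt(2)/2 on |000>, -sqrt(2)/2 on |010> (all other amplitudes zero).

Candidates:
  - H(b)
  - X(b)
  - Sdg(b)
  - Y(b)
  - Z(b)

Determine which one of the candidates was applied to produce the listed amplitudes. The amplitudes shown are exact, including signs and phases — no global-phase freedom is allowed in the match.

The applied gate was Z(b).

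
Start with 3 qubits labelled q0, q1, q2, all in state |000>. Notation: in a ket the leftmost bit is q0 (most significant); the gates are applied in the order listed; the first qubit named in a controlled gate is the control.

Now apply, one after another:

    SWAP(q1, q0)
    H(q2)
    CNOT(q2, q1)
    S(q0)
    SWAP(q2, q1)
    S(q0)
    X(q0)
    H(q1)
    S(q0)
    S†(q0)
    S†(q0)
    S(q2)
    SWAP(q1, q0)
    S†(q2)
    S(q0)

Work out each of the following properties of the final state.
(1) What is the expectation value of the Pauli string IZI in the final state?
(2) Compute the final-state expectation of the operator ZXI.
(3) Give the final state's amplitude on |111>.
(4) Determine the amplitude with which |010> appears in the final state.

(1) In the final state, IZI has expectation -1. Key observation: steps 9-10 multiply out to the identity, so the circuit reduces to the remaining gates.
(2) The observable ZXI averages to 0.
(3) |111> carries amplitude -1/2 in the final state.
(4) |010> carries amplitude -I/2 in the final state.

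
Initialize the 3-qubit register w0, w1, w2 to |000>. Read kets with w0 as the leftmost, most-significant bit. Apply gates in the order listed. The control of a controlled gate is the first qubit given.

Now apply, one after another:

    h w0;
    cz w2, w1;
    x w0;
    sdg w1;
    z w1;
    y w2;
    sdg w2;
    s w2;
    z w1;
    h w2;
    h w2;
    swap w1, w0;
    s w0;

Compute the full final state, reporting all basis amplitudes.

After the circuit, the state carries amplitude sqrt(2)*I/2 on |001>, sqrt(2)*I/2 on |011>, and 0 on every other basis state.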